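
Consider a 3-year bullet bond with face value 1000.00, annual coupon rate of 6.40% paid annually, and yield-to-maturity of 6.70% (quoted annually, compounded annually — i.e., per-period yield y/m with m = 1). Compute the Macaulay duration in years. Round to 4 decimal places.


Answer: Macaulay duration = 2.8224 years

Derivation:
Coupon per period c = face * coupon_rate / m = 64.000000
Periods per year m = 1; per-period yield y/m = 0.067000
Number of cashflows N = 3
Cashflows (t years, CF_t, discount factor 1/(1+y/m)^(m*t), PV):
  t = 1.0000: CF_t = 64.000000, DF = 0.937207, PV = 59.981256
  t = 2.0000: CF_t = 64.000000, DF = 0.878357, PV = 56.214860
  t = 3.0000: CF_t = 1064.000000, DF = 0.823203, PV = 875.887583
Price P = sum_t PV_t = 992.083699
Macaulay numerator sum_t t * PV_t:
  t * PV_t at t = 1.0000: 59.981256
  t * PV_t at t = 2.0000: 112.429720
  t * PV_t at t = 3.0000: 2627.662749
Macaulay duration D = (sum_t t * PV_t) / P = 2800.073726 / 992.083699 = 2.822417


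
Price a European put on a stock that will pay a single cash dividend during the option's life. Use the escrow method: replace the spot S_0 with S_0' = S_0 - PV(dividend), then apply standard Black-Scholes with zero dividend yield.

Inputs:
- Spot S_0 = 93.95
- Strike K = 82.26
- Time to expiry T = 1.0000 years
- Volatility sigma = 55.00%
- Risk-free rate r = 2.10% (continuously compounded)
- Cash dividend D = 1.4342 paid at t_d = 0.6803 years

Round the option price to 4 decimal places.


Answer: Price = 13.3371

Derivation:
PV(D) = D * exp(-r * t_d) = 1.4342 * 0.98581526 = 1.41385625
S_0' = S_0 - PV(D) = 93.9500 - 1.41385625 = 92.53614375
d1 = (ln(S_0'/K) + (r + sigma^2/2)*T) / (sigma*sqrt(T)) = 0.52720791
d2 = d1 - sigma*sqrt(T) = -0.02279209
exp(-rT) = 0.97921896
N(-d1) = 0.29902461; N(-d2) = 0.50909194
P = K * exp(-rT) * N(-d2) - S_0' * N(-d1) = 82.2600 * 0.97921896 * 0.50909194 - 92.53614375 * 0.29902461 = 13.3371


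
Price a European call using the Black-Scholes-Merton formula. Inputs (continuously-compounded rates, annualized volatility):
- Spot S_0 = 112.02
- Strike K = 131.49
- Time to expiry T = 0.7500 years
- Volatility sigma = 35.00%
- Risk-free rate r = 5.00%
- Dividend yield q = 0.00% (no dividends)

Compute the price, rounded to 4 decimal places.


d1 = (ln(S/K) + (r - q + 0.5*sigma^2) * T) / (sigma * sqrt(T)) = -0.25342667
d2 = d1 - sigma * sqrt(T) = -0.55653556
exp(-rT) = 0.96319442; exp(-qT) = 1.00000000
C = S_0 * exp(-qT) * N(d1) - K * exp(-rT) * N(d2)
N(d1) = 0.39996926; N(d2) = 0.28892240
C = 112.0200 * 1.00000000 * 0.39996926 - 131.4900 * 0.96319442 * 0.28892240 = 8.2124

Answer: Price = 8.2124


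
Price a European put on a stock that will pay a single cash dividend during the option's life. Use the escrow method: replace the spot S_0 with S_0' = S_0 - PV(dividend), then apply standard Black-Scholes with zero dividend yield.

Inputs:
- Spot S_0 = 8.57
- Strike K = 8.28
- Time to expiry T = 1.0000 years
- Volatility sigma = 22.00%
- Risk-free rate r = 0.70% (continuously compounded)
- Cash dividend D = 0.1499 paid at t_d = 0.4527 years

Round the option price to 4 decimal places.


PV(D) = D * exp(-r * t_d) = 0.1499 * 0.99683612 = 0.14942573
S_0' = S_0 - PV(D) = 8.5700 - 0.14942573 = 8.42057427
d1 = (ln(S_0'/K) + (r + sigma^2/2)*T) / (sigma*sqrt(T)) = 0.21834118
d2 = d1 - sigma*sqrt(T) = -0.00165882
exp(-rT) = 0.99302444
N(-d1) = 0.41358164; N(-d2) = 0.50066177
P = K * exp(-rT) * N(-d2) - S_0' * N(-d1) = 8.2800 * 0.99302444 * 0.50066177 - 8.42057427 * 0.41358164 = 0.6340

Answer: Price = 0.6340


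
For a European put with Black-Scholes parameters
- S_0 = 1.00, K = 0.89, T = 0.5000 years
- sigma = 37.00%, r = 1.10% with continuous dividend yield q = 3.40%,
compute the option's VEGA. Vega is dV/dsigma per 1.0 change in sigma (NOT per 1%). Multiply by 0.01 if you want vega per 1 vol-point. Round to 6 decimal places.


d1 = 0.5322748828; d2 = 0.2706453737
phi(d1) = 0.3462491042; exp(-qT) = 0.9831436846; exp(-rT) = 0.9945150973
Vega = S * exp(-qT) * phi(d1) * sqrt(T) = 1.0000 * 0.9831436846 * 0.3462491042 * 0.7071067812 = 0.240708

Answer: Vega = 0.240708


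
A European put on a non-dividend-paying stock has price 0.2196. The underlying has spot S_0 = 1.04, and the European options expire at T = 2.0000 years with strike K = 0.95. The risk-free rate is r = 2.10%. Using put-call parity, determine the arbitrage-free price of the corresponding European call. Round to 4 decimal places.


Answer: Call price = 0.3487

Derivation:
Put-call parity: C - P = S_0 * exp(-qT) - K * exp(-rT).
S_0 * exp(-qT) = 1.0400 * 1.00000000 = 1.04000000
K * exp(-rT) = 0.9500 * 0.95886978 = 0.91092629
C = P + S*exp(-qT) - K*exp(-rT)
C = 0.2196 + 1.04000000 - 0.91092629 = 0.3487


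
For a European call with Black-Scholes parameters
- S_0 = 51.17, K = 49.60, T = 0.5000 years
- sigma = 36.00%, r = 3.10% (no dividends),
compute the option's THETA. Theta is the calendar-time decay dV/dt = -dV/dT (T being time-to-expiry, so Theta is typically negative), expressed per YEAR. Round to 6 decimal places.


Answer: Theta = -5.742631

Derivation:
d1 = 0.3105871827; d2 = 0.0560287414
phi(d1) = 0.3801570842; exp(-qT) = 1.0000000000; exp(-rT) = 0.9846195068
Theta = -S*exp(-qT)*phi(d1)*sigma/(2*sqrt(T)) - r*K*exp(-rT)*N(d2) + q*S*exp(-qT)*N(d1)
N(d1) = 0.6219427638; N(d2) = 0.5223405446; sqrt(T) = 0.7071067812
Term 1 = -51.1700 * 1.0000000000 * 0.3801570842 * 0.3600 / (2 * 0.7071067812) = -4.9518332066
Term 2 = -0.0310 * 49.6000 * 0.9846195068 * 0.5223405446 = -0.7907979656
Term 3 = 0 (no dividend yield, q = 0)
Theta = -4.9518332066 + (-0.7907979656) + (0.0000000000) = -5.742631


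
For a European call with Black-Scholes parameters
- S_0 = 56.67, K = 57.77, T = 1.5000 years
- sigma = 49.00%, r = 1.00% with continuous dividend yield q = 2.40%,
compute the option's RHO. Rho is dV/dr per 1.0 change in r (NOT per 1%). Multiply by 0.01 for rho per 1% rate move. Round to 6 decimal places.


d1 = 0.2330353900; d2 = -0.3670895970
phi(d1) = 0.3882556441; exp(-qT) = 0.9646402935; exp(-rT) = 0.9851119396
N(d2) = 0.3567760934
Rho = K*T*exp(-rT)*N(d2) = 57.7700 * 1.5000 * 0.9851119396 * 0.3567760934 = 30.456147

Answer: Rho = 30.456147


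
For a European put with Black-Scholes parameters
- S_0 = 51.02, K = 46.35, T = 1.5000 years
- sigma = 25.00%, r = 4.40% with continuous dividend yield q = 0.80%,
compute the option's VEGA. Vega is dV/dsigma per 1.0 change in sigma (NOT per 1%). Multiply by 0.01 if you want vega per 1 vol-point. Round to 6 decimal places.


Answer: Vega = 20.031389

Derivation:
d1 = 0.6429793675; d2 = 0.3367931497
phi(d1) = 0.3244415875; exp(-qT) = 0.9880717129; exp(-rT) = 0.9361308643
Vega = S * exp(-qT) * phi(d1) * sqrt(T) = 51.0200 * 0.9880717129 * 0.3244415875 * 1.2247448714 = 20.031389


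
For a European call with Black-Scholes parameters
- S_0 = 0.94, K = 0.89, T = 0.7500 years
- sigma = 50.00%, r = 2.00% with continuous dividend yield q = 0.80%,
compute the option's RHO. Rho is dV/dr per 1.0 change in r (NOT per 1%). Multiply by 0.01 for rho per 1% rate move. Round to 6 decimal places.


Answer: Rho = 0.310566

Derivation:
d1 = 0.3635191574; d2 = -0.0694935445
phi(d1) = 0.3734348868; exp(-qT) = 0.9940179641; exp(-rT) = 0.9851119396
N(d2) = 0.4722983855
Rho = K*T*exp(-rT)*N(d2) = 0.8900 * 0.7500 * 0.9851119396 * 0.4722983855 = 0.310566


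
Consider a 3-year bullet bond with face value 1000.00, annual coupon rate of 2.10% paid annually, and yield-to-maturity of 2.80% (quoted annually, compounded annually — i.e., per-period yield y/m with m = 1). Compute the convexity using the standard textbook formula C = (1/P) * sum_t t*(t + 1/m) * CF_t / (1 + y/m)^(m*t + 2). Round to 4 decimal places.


Answer: Convexity = 11.0429

Derivation:
Coupon per period c = face * coupon_rate / m = 21.000000
Periods per year m = 1; per-period yield y/m = 0.028000
Number of cashflows N = 3
Cashflows (t years, CF_t, discount factor 1/(1+y/m)^(m*t), PV):
  t = 1.0000: CF_t = 21.000000, DF = 0.972763, PV = 20.428016
  t = 2.0000: CF_t = 21.000000, DF = 0.946267, PV = 19.871610
  t = 3.0000: CF_t = 1021.000000, DF = 0.920493, PV = 939.823712
Price P = sum_t PV_t = 980.123338
Convexity numerator sum_t t*(t + 1/m) * CF_t / (1+y/m)^(m*t + 2):
  t = 1.0000: term = 38.660721
  t = 2.0000: term = 112.823115
  t = 3.0000: term = 10671.891836
Convexity = (1/P) * sum = 10823.375672 / 980.123338 = 11.042871


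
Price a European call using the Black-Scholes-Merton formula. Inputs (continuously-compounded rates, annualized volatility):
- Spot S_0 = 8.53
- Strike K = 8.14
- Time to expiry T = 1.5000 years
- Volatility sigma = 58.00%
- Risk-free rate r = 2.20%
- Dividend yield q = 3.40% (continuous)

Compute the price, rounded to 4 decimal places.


d1 = (ln(S/K) + (r - q + 0.5*sigma^2) * T) / (sigma * sqrt(T)) = 0.39571814
d2 = d1 - sigma * sqrt(T) = -0.31463389
exp(-rT) = 0.96753856; exp(-qT) = 0.95027867
C = S_0 * exp(-qT) * N(d1) - K * exp(-rT) * N(d2)
N(d1) = 0.65384351; N(d2) = 0.37651982
C = 8.5300 * 0.95027867 * 0.65384351 - 8.1400 * 0.96753856 * 0.37651982 = 2.3346

Answer: Price = 2.3346


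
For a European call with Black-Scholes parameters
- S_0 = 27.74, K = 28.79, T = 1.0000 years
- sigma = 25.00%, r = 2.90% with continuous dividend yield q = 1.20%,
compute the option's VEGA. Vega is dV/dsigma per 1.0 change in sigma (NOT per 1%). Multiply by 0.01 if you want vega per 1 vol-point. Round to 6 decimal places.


Answer: Vega = 10.923885

Derivation:
d1 = 0.0443892411; d2 = -0.2056107589
phi(d1) = 0.3985494351; exp(-qT) = 0.9880717129; exp(-rT) = 0.9714164645
Vega = S * exp(-qT) * phi(d1) * sqrt(T) = 27.7400 * 0.9880717129 * 0.3985494351 * 1.0000000000 = 10.923885


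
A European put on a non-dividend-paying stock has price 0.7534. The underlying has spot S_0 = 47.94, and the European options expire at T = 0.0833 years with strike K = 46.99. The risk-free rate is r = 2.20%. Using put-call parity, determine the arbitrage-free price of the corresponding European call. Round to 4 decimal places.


Answer: Call price = 1.7894

Derivation:
Put-call parity: C - P = S_0 * exp(-qT) - K * exp(-rT).
S_0 * exp(-qT) = 47.9400 * 1.00000000 = 47.94000000
K * exp(-rT) = 46.9900 * 0.99816908 = 46.90396498
C = P + S*exp(-qT) - K*exp(-rT)
C = 0.7534 + 47.94000000 - 46.90396498 = 1.7894


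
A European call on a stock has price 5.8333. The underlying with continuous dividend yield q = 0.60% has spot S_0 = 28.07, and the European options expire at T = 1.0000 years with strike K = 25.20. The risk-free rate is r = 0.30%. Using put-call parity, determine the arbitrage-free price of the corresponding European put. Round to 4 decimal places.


Put-call parity: C - P = S_0 * exp(-qT) - K * exp(-rT).
S_0 * exp(-qT) = 28.0700 * 0.99401796 = 27.90208425
K * exp(-rT) = 25.2000 * 0.99700450 = 25.12451329
P = C - S*exp(-qT) + K*exp(-rT)
P = 5.8333 - 27.90208425 + 25.12451329 = 3.0557

Answer: Put price = 3.0557


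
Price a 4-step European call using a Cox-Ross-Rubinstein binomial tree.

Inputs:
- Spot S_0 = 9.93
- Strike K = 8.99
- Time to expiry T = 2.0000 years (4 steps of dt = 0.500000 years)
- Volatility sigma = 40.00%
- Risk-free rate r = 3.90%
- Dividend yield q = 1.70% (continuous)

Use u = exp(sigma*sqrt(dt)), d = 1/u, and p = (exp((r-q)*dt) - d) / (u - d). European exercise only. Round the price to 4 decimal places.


Answer: Price = V(0,0) = 2.7066

Derivation:
dt = T/N = 0.500000
u = exp(sigma*sqrt(dt)) = 1.326896; d = 1/u = 0.753638
p = (exp((r-q)*dt) - d) / (u - d) = 0.449051
Discount per step: exp(-r*dt) = 0.980689
Stock lattice S(k, i) with i counting down-moves:
  k=0: S(0,0) = 9.9300
  k=1: S(1,0) = 13.1761; S(1,1) = 7.4836
  k=2: S(2,0) = 17.4833; S(2,1) = 9.9300; S(2,2) = 5.6399
  k=3: S(3,0) = 23.1985; S(3,1) = 13.1761; S(3,2) = 7.4836; S(3,3) = 4.2505
  k=4: S(4,0) = 30.7820; S(4,1) = 17.4833; S(4,2) = 9.9300; S(4,3) = 5.6399; S(4,4) = 3.2033
Terminal payoffs V(N, i) = max(S_T - K, 0):
  V(4,0) = 21.792038; V(4,1) = 8.493296; V(4,2) = 0.940000; V(4,3) = 0.000000; V(4,4) = 0.000000
Backward induction: V(k, i) = exp(-r*dt) * [p * V(k+1, i) + (1-p) * V(k+1, i+1)].
  V(3,0) = exp(-r*dt) * [p*21.792038 + (1-p)*8.493296] = 14.185778
  V(3,1) = exp(-r*dt) * [p*8.493296 + (1-p)*0.940000] = 4.248166
  V(3,2) = exp(-r*dt) * [p*0.940000 + (1-p)*0.000000] = 0.413957
  V(3,3) = exp(-r*dt) * [p*0.000000 + (1-p)*0.000000] = 0.000000
  V(2,0) = exp(-r*dt) * [p*14.185778 + (1-p)*4.248166] = 8.542453
  V(2,1) = exp(-r*dt) * [p*4.248166 + (1-p)*0.413957] = 2.094471
  V(2,2) = exp(-r*dt) * [p*0.413957 + (1-p)*0.000000] = 0.182298
  V(1,0) = exp(-r*dt) * [p*8.542453 + (1-p)*2.094471] = 4.893586
  V(1,1) = exp(-r*dt) * [p*2.094471 + (1-p)*0.182298] = 1.020860
  V(0,0) = exp(-r*dt) * [p*4.893586 + (1-p)*1.020860] = 2.706616


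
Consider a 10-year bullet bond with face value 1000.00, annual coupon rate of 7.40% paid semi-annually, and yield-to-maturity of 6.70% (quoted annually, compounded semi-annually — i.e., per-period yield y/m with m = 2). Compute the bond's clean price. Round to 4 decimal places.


Coupon per period c = face * coupon_rate / m = 37.000000
Periods per year m = 2; per-period yield y/m = 0.033500
Number of cashflows N = 20
Cashflows (t years, CF_t, discount factor 1/(1+y/m)^(m*t), PV):
  t = 0.5000: CF_t = 37.000000, DF = 0.967586, PV = 35.800677
  t = 1.0000: CF_t = 37.000000, DF = 0.936222, PV = 34.640230
  t = 1.5000: CF_t = 37.000000, DF = 0.905876, PV = 33.517397
  t = 2.0000: CF_t = 37.000000, DF = 0.876512, PV = 32.430960
  t = 2.5000: CF_t = 37.000000, DF = 0.848101, PV = 31.379738
  t = 3.0000: CF_t = 37.000000, DF = 0.820611, PV = 30.362592
  t = 3.5000: CF_t = 37.000000, DF = 0.794011, PV = 29.378415
  t = 4.0000: CF_t = 37.000000, DF = 0.768274, PV = 28.426139
  t = 4.5000: CF_t = 37.000000, DF = 0.743371, PV = 27.504731
  t = 5.0000: CF_t = 37.000000, DF = 0.719275, PV = 26.613189
  t = 5.5000: CF_t = 37.000000, DF = 0.695961, PV = 25.750545
  t = 6.0000: CF_t = 37.000000, DF = 0.673402, PV = 24.915864
  t = 6.5000: CF_t = 37.000000, DF = 0.651574, PV = 24.108238
  t = 7.0000: CF_t = 37.000000, DF = 0.630454, PV = 23.326791
  t = 7.5000: CF_t = 37.000000, DF = 0.610018, PV = 22.570673
  t = 8.0000: CF_t = 37.000000, DF = 0.590245, PV = 21.839064
  t = 8.5000: CF_t = 37.000000, DF = 0.571113, PV = 21.131170
  t = 9.0000: CF_t = 37.000000, DF = 0.552601, PV = 20.446222
  t = 9.5000: CF_t = 37.000000, DF = 0.534689, PV = 19.783475
  t = 10.0000: CF_t = 1037.000000, DF = 0.517357, PV = 536.499272
Price P = sum_t PV_t = 1050.425382

Answer: Price = 1050.4254


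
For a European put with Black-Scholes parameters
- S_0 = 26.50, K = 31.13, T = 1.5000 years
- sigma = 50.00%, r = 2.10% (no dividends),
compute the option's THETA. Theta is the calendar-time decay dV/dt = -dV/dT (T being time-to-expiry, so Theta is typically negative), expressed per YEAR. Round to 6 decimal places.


Answer: Theta = -1.706403

Derivation:
d1 = 0.0946691019; d2 = -0.5177033338
phi(d1) = 0.3971585719; exp(-qT) = 1.0000000000; exp(-rT) = 0.9689909565
Theta = -S*exp(-qT)*phi(d1)*sigma/(2*sqrt(T)) + r*K*exp(-rT)*N(-d2) - q*S*exp(-qT)*N(-d1)
N(-d1) = 0.4622888304; N(-d2) = 0.6976673640; sqrt(T) = 1.2247448714
Term 1 = -26.5000 * 1.0000000000 * 0.3971585719 * 0.5000 / (2 * 1.2247448714) = -2.1483458313
Term 2 = 0.0210 * 31.1300 * 0.9689909565 * 0.6976673640 = 0.4419432926
Term 3 = 0 (no dividend yield, q = 0)
Theta = -2.1483458313 + (0.4419432926) + (0.0000000000) = -1.706403


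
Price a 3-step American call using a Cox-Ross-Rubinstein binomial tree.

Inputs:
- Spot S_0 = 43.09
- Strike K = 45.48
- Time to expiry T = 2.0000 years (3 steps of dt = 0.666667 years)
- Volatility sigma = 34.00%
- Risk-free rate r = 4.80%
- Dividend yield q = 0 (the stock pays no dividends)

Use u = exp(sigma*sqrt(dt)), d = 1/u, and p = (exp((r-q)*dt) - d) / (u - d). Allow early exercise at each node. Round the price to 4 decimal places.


dt = T/N = 0.666667
u = exp(sigma*sqrt(dt)) = 1.319970; d = 1/u = 0.757593
p = (exp((r-q)*dt) - d) / (u - d) = 0.488862
Discount per step: exp(-r*dt) = 0.968507
Stock lattice S(k, i) with i counting down-moves:
  k=0: S(0,0) = 43.0900
  k=1: S(1,0) = 56.8775; S(1,1) = 32.6447
  k=2: S(2,0) = 75.0766; S(2,1) = 43.0900; S(2,2) = 24.7314
  k=3: S(3,0) = 99.0988; S(3,1) = 56.8775; S(3,2) = 32.6447; S(3,3) = 18.7363
Terminal payoffs V(N, i) = max(S_T - K, 0):
  V(3,0) = 53.618813; V(3,1) = 11.397498; V(3,2) = 0.000000; V(3,3) = 0.000000
Backward induction: V(k, i) = exp(-r*dt) * [p * V(k+1, i) + (1-p) * V(k+1, i+1)]; then take max(V_cont, immediate exercise) for American.
  V(2,0) = exp(-r*dt) * [p*53.618813 + (1-p)*11.397498] = 31.028898; exercise = 29.596578; V(2,0) = max -> 31.028898
  V(2,1) = exp(-r*dt) * [p*11.397498 + (1-p)*0.000000] = 5.396325; exercise = 0.000000; V(2,1) = max -> 5.396325
  V(2,2) = exp(-r*dt) * [p*0.000000 + (1-p)*0.000000] = 0.000000; exercise = 0.000000; V(2,2) = max -> 0.000000
  V(1,0) = exp(-r*dt) * [p*31.028898 + (1-p)*5.396325] = 17.362522; exercise = 11.397498; V(1,0) = max -> 17.362522
  V(1,1) = exp(-r*dt) * [p*5.396325 + (1-p)*0.000000] = 2.554975; exercise = 0.000000; V(1,1) = max -> 2.554975
  V(0,0) = exp(-r*dt) * [p*17.362522 + (1-p)*2.554975] = 9.485376; exercise = 0.000000; V(0,0) = max -> 9.485376

Answer: Price = V(0,0) = 9.4854


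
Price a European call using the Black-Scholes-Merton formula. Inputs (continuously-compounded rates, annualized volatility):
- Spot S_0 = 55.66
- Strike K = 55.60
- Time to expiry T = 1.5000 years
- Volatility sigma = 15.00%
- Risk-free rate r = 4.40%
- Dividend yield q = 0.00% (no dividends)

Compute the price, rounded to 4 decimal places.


d1 = (ln(S/K) + (r - q + 0.5*sigma^2) * T) / (sigma * sqrt(T)) = 0.45698527
d2 = d1 - sigma * sqrt(T) = 0.27327354
exp(-rT) = 0.93613086; exp(-qT) = 1.00000000
C = S_0 * exp(-qT) * N(d1) - K * exp(-rT) * N(d2)
N(d1) = 0.67615918; N(d2) = 0.60767852
C = 55.6600 * 1.00000000 * 0.67615918 - 55.6000 * 0.93613086 * 0.60767852 = 6.0060

Answer: Price = 6.0060


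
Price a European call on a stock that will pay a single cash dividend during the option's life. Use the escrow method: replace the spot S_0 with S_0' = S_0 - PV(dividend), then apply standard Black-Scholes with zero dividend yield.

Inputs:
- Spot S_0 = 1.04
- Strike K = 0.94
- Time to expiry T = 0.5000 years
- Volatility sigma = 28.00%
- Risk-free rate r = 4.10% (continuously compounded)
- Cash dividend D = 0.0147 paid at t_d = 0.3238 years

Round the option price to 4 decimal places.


Answer: Price = 0.1400

Derivation:
PV(D) = D * exp(-r * t_d) = 0.0147 * 0.98681193 = 0.01450614
S_0' = S_0 - PV(D) = 1.0400 - 0.01450614 = 1.02549386
d1 = (ln(S_0'/K) + (r + sigma^2/2)*T) / (sigma*sqrt(T)) = 0.64220306
d2 = d1 - sigma*sqrt(T) = 0.44421316
exp(-rT) = 0.97970870
N(d1) = 0.73962933; N(d2) = 0.67155576
C = S_0' * N(d1) - K * exp(-rT) * N(d2) = 1.02549386 * 0.73962933 - 0.9400 * 0.97970870 * 0.67155576 = 0.1400


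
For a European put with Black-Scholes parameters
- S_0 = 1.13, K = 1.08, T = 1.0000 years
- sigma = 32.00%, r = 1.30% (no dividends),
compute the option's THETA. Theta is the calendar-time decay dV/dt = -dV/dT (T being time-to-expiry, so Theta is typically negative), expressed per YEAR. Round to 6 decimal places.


Answer: Theta = -0.061223

Derivation:
d1 = 0.3420518487; d2 = 0.0220518487
phi(d1) = 0.3762737783; exp(-qT) = 1.0000000000; exp(-rT) = 0.9870841350
Theta = -S*exp(-qT)*phi(d1)*sigma/(2*sqrt(T)) + r*K*exp(-rT)*N(-d2) - q*S*exp(-qT)*N(-d1)
N(-d1) = 0.3661559366; N(-d2) = 0.4912032981; sqrt(T) = 1.0000000000
Term 1 = -1.1300 * 1.0000000000 * 0.3762737783 * 0.3200 / (2 * 1.0000000000) = -0.0680302991
Term 2 = 0.0130 * 1.0800 * 0.9870841350 * 0.4912032981 = 0.0068074201
Term 3 = 0 (no dividend yield, q = 0)
Theta = -0.0680302991 + (0.0068074201) + (0.0000000000) = -0.061223


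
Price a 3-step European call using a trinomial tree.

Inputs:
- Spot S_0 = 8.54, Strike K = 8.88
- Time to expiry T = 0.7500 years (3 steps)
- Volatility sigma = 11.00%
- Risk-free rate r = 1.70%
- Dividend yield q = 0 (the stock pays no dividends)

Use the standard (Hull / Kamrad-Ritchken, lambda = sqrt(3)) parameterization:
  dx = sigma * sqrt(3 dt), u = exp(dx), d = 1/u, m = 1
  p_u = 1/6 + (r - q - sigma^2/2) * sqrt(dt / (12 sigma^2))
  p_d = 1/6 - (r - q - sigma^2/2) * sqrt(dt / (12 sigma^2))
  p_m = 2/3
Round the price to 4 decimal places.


dt = T/N = 0.250000; dx = sigma*sqrt(3*dt) = 0.095263
u = exp(dx) = 1.099948; d = 1/u = 0.909134
p_u = 0.181035, p_m = 0.666667, p_d = 0.152299
Discount per step: exp(-r*dt) = 0.995759
Stock lattice S(k, j) with j the centered position index:
  k=0: S(0,+0) = 8.5400
  k=1: S(1,-1) = 7.7640; S(1,+0) = 8.5400; S(1,+1) = 9.3936
  k=2: S(2,-2) = 7.0585; S(2,-1) = 7.7640; S(2,+0) = 8.5400; S(2,+1) = 9.3936; S(2,+2) = 10.3324
  k=3: S(3,-3) = 6.4171; S(3,-2) = 7.0585; S(3,-1) = 7.7640; S(3,+0) = 8.5400; S(3,+1) = 9.3936; S(3,+2) = 10.3324; S(3,+3) = 11.3651
Terminal payoffs V(N, j) = max(S_T - K, 0):
  V(3,-3) = 0.000000; V(3,-2) = 0.000000; V(3,-1) = 0.000000; V(3,+0) = 0.000000; V(3,+1) = 0.513555; V(3,+2) = 1.452421; V(3,+3) = 2.485124
Backward induction: V(k, j) = exp(-r*dt) * [p_u * V(k+1, j+1) + p_m * V(k+1, j) + p_d * V(k+1, j-1)]
  V(2,-2) = exp(-r*dt) * [p_u*0.000000 + p_m*0.000000 + p_d*0.000000] = 0.000000
  V(2,-1) = exp(-r*dt) * [p_u*0.000000 + p_m*0.000000 + p_d*0.000000] = 0.000000
  V(2,+0) = exp(-r*dt) * [p_u*0.513555 + p_m*0.000000 + p_d*0.000000] = 0.092577
  V(2,+1) = exp(-r*dt) * [p_u*1.452421 + p_m*0.513555 + p_d*0.000000] = 0.602742
  V(2,+2) = exp(-r*dt) * [p_u*2.485124 + p_m*1.452421 + p_d*0.513555] = 1.490042
  V(1,-1) = exp(-r*dt) * [p_u*0.092577 + p_m*0.000000 + p_d*0.000000] = 0.016689
  V(1,+0) = exp(-r*dt) * [p_u*0.602742 + p_m*0.092577 + p_d*0.000000] = 0.170111
  V(1,+1) = exp(-r*dt) * [p_u*1.490042 + p_m*0.602742 + p_d*0.092577] = 0.682769
  V(0,+0) = exp(-r*dt) * [p_u*0.682769 + p_m*0.170111 + p_d*0.016689] = 0.238538

Answer: Price = V(0,0) = 0.2385


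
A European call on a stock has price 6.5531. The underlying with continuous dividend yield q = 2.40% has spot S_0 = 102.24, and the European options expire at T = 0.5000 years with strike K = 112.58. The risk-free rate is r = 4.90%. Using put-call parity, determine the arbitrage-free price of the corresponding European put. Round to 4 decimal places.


Answer: Put price = 15.3880

Derivation:
Put-call parity: C - P = S_0 * exp(-qT) - K * exp(-rT).
S_0 * exp(-qT) = 102.2400 * 0.98807171 = 101.02045192
K * exp(-rT) = 112.5800 * 0.97579769 = 109.85530382
P = C - S*exp(-qT) + K*exp(-rT)
P = 6.5531 - 101.02045192 + 109.85530382 = 15.3880


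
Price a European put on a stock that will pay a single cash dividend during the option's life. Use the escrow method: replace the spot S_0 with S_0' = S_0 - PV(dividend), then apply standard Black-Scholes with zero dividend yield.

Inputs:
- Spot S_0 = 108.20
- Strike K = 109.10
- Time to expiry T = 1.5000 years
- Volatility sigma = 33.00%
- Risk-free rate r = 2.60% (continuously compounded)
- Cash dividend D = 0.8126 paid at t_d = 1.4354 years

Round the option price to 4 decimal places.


Answer: Price = 15.7864

Derivation:
PV(D) = D * exp(-r * t_d) = 0.8126 * 0.96336742 = 0.78283237
S_0' = S_0 - PV(D) = 108.2000 - 0.78283237 = 107.41716763
d1 = (ln(S_0'/K) + (r + sigma^2/2)*T) / (sigma*sqrt(T)) = 0.26011632
d2 = d1 - sigma*sqrt(T) = -0.14404948
exp(-rT) = 0.96175071
N(-d1) = 0.39738702; N(-d2) = 0.55726930
P = K * exp(-rT) * N(-d2) - S_0' * N(-d1) = 109.1000 * 0.96175071 * 0.55726930 - 107.41716763 * 0.39738702 = 15.7864


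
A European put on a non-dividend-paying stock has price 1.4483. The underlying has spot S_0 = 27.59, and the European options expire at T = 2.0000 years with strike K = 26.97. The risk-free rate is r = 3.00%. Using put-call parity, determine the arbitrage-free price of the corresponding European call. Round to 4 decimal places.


Answer: Call price = 3.6389

Derivation:
Put-call parity: C - P = S_0 * exp(-qT) - K * exp(-rT).
S_0 * exp(-qT) = 27.5900 * 1.00000000 = 27.59000000
K * exp(-rT) = 26.9700 * 0.94176453 = 25.39938947
C = P + S*exp(-qT) - K*exp(-rT)
C = 1.4483 + 27.59000000 - 25.39938947 = 3.6389


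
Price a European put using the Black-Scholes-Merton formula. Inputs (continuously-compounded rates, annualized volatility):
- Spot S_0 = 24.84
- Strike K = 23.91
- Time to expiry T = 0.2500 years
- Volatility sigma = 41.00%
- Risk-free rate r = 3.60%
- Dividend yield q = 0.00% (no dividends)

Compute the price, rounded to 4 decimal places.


d1 = (ln(S/K) + (r - q + 0.5*sigma^2) * T) / (sigma * sqrt(T)) = 0.33254134
d2 = d1 - sigma * sqrt(T) = 0.12754134
exp(-rT) = 0.99104038; exp(-qT) = 1.00000000
P = K * exp(-rT) * N(-d2) - S_0 * exp(-qT) * N(-d1)
N(-d1) = 0.36974026; N(-d2) = 0.44925598
P = 23.9100 * 0.99104038 * 0.44925598 - 24.8400 * 1.00000000 * 0.36974026 = 1.4611

Answer: Price = 1.4611


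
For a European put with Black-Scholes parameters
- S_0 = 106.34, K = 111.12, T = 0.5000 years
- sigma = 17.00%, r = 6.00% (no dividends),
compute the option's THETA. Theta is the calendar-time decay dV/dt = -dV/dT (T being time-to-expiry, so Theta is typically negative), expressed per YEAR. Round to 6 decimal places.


Answer: Theta = -1.403802

Derivation:
d1 = -0.0561042676; d2 = -0.1763124204
phi(d1) = 0.3983149011; exp(-qT) = 1.0000000000; exp(-rT) = 0.9704455335
Theta = -S*exp(-qT)*phi(d1)*sigma/(2*sqrt(T)) + r*K*exp(-rT)*N(-d2) - q*S*exp(-qT)*N(-d1)
N(-d1) = 0.5223706279; N(-d2) = 0.5699757476; sqrt(T) = 0.7071067812
Term 1 = -106.3400 * 1.0000000000 * 0.3983149011 * 0.1700 / (2 * 0.7071067812) = -5.0916334778
Term 2 = 0.0600 * 111.1200 * 0.9704455335 * 0.5699757476 = 3.6878311260
Term 3 = 0 (no dividend yield, q = 0)
Theta = -5.0916334778 + (3.6878311260) + (0.0000000000) = -1.403802


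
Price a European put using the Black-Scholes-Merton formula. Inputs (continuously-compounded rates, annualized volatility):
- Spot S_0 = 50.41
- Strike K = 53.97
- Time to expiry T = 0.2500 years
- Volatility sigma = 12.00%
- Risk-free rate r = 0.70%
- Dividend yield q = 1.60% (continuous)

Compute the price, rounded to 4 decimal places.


Answer: Price = 3.8511

Derivation:
d1 = (ln(S/K) + (r - q + 0.5*sigma^2) * T) / (sigma * sqrt(T)) = -1.14481281
d2 = d1 - sigma * sqrt(T) = -1.20481281
exp(-rT) = 0.99825153; exp(-qT) = 0.99600799
P = K * exp(-rT) * N(-d2) - S_0 * exp(-qT) * N(-d1)
N(-d1) = 0.87385665; N(-d2) = 0.88586221
P = 53.9700 * 0.99825153 * 0.88586221 - 50.4100 * 0.99600799 * 0.87385665 = 3.8511


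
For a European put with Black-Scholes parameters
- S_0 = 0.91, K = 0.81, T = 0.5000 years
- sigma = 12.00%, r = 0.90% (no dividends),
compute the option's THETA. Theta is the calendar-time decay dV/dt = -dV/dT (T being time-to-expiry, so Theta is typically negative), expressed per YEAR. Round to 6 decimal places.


d1 = 1.4673685686; d2 = 1.3825157549
phi(d1) = 0.1359424301; exp(-qT) = 1.0000000000; exp(-rT) = 0.9955101098
Theta = -S*exp(-qT)*phi(d1)*sigma/(2*sqrt(T)) + r*K*exp(-rT)*N(-d2) - q*S*exp(-qT)*N(-d1)
N(-d1) = 0.0711379100; N(-d2) = 0.0834066982; sqrt(T) = 0.7071067812
Term 1 = -0.9100 * 1.0000000000 * 0.1359424301 * 0.1200 / (2 * 0.7071067812) = -0.0104969389
Term 2 = 0.0090 * 0.8100 * 0.9955101098 * 0.0834066982 = 0.0006053048
Term 3 = 0 (no dividend yield, q = 0)
Theta = -0.0104969389 + (0.0006053048) + (0.0000000000) = -0.009892

Answer: Theta = -0.009892


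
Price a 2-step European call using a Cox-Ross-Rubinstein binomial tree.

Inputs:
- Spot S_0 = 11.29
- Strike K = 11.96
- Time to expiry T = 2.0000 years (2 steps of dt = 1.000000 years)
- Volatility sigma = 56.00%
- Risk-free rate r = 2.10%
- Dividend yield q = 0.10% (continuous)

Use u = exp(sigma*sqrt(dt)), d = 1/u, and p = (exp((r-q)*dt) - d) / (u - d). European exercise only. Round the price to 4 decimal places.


Answer: Price = V(0,0) = 3.1462

Derivation:
dt = T/N = 1.000000
u = exp(sigma*sqrt(dt)) = 1.750673; d = 1/u = 0.571209
p = (exp((r-q)*dt) - d) / (u - d) = 0.380675
Discount per step: exp(-r*dt) = 0.979219
Stock lattice S(k, i) with i counting down-moves:
  k=0: S(0,0) = 11.2900
  k=1: S(1,0) = 19.7651; S(1,1) = 6.4490
  k=2: S(2,0) = 34.6022; S(2,1) = 11.2900; S(2,2) = 3.6837
Terminal payoffs V(N, i) = max(S_T - K, 0):
  V(2,0) = 22.642204; V(2,1) = 0.000000; V(2,2) = 0.000000
Backward induction: V(k, i) = exp(-r*dt) * [p * V(k+1, i) + (1-p) * V(k+1, i+1)].
  V(1,0) = exp(-r*dt) * [p*22.642204 + (1-p)*0.000000] = 8.440203
  V(1,1) = exp(-r*dt) * [p*0.000000 + (1-p)*0.000000] = 0.000000
  V(0,0) = exp(-r*dt) * [p*8.440203 + (1-p)*0.000000] = 3.146206


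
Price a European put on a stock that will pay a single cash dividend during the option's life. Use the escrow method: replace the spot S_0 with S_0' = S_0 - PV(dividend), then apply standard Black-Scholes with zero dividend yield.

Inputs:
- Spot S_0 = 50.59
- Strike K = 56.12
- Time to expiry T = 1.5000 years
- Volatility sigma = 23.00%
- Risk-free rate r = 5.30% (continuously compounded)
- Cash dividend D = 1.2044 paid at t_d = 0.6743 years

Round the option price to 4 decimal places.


PV(D) = D * exp(-r * t_d) = 1.2044 * 0.96489316 = 1.16211732
S_0' = S_0 - PV(D) = 50.5900 - 1.16211732 = 49.42788268
d1 = (ln(S_0'/K) + (r + sigma^2/2)*T) / (sigma*sqrt(T)) = -0.02769898
d2 = d1 - sigma*sqrt(T) = -0.30939031
exp(-rT) = 0.92357802
N(-d1) = 0.51104888; N(-d2) = 0.62148768
P = K * exp(-rT) * N(-d2) - S_0' * N(-d1) = 56.1200 * 0.92357802 * 0.62148768 - 49.42788268 * 0.51104888 = 6.9524

Answer: Price = 6.9524


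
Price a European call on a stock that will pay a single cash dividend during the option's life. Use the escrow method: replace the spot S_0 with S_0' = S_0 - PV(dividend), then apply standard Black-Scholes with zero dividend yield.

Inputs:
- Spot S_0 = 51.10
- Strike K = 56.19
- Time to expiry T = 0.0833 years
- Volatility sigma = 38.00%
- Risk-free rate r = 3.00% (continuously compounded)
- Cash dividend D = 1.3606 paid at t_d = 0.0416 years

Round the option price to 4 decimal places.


Answer: Price = 0.4059

Derivation:
PV(D) = D * exp(-r * t_d) = 1.3606 * 0.99875278 = 1.35890303
S_0' = S_0 - PV(D) = 51.1000 - 1.35890303 = 49.74109697
d1 = (ln(S_0'/K) + (r + sigma^2/2)*T) / (sigma*sqrt(T)) = -1.03391344
d2 = d1 - sigma*sqrt(T) = -1.14358805
exp(-rT) = 0.99750412
N(d1) = 0.15058832; N(d2) = 0.12639726
C = S_0' * N(d1) - K * exp(-rT) * N(d2) = 49.74109697 * 0.15058832 - 56.1900 * 0.99750412 * 0.12639726 = 0.4059


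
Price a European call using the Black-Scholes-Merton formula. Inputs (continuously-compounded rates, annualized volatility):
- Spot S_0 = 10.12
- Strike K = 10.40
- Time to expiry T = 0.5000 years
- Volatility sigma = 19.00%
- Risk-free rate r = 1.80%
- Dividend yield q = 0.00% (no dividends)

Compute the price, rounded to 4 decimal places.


Answer: Price = 0.4587

Derivation:
d1 = (ln(S/K) + (r - q + 0.5*sigma^2) * T) / (sigma * sqrt(T)) = -0.06897746
d2 = d1 - sigma * sqrt(T) = -0.20332775
exp(-rT) = 0.99104038; exp(-qT) = 1.00000000
C = S_0 * exp(-qT) * N(d1) - K * exp(-rT) * N(d2)
N(d1) = 0.47250378; N(d2) = 0.41943943
C = 10.1200 * 1.00000000 * 0.47250378 - 10.4000 * 0.99104038 * 0.41943943 = 0.4587


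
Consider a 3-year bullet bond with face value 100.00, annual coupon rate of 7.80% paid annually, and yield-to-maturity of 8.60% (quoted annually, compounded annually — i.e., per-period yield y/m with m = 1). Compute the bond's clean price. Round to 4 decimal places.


Answer: Price = 97.9604

Derivation:
Coupon per period c = face * coupon_rate / m = 7.800000
Periods per year m = 1; per-period yield y/m = 0.086000
Number of cashflows N = 3
Cashflows (t years, CF_t, discount factor 1/(1+y/m)^(m*t), PV):
  t = 1.0000: CF_t = 7.800000, DF = 0.920810, PV = 7.182320
  t = 2.0000: CF_t = 7.800000, DF = 0.847892, PV = 6.613555
  t = 3.0000: CF_t = 107.800000, DF = 0.780747, PV = 84.164565
Price P = sum_t PV_t = 97.960441


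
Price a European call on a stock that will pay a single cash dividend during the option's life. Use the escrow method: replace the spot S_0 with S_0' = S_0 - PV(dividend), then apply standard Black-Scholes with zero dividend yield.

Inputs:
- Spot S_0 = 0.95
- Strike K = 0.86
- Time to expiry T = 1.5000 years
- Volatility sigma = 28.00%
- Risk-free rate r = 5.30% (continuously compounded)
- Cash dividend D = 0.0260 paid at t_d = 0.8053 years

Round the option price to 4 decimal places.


PV(D) = D * exp(-r * t_d) = 0.0260 * 0.95821711 = 0.02491364
S_0' = S_0 - PV(D) = 0.9500 - 0.02491364 = 0.92508636
d1 = (ln(S_0'/K) + (r + sigma^2/2)*T) / (sigma*sqrt(T)) = 0.61603122
d2 = d1 - sigma*sqrt(T) = 0.27310265
exp(-rT) = 0.92357802
N(d1) = 0.73106304; N(d2) = 0.60761285
C = S_0' * N(d1) - K * exp(-rT) * N(d2) = 0.92508636 * 0.73106304 - 0.8600 * 0.92357802 * 0.60761285 = 0.1937

Answer: Price = 0.1937


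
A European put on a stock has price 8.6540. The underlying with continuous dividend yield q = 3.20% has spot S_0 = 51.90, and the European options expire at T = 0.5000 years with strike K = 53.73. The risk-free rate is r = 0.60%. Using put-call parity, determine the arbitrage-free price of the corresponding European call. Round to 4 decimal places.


Put-call parity: C - P = S_0 * exp(-qT) - K * exp(-rT).
S_0 * exp(-qT) = 51.9000 * 0.98412732 = 51.07620791
K * exp(-rT) = 53.7300 * 0.99700450 = 53.56905154
C = P + S*exp(-qT) - K*exp(-rT)
C = 8.6540 + 51.07620791 - 53.56905154 = 6.1612

Answer: Call price = 6.1612


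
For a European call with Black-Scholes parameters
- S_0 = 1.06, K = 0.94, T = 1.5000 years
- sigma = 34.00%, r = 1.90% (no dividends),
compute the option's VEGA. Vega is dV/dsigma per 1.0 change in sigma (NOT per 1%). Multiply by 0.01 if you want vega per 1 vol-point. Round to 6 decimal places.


d1 = 0.5651700764; d2 = 0.1487568201
phi(d1) = 0.3400552615; exp(-qT) = 1.0000000000; exp(-rT) = 0.9719022941
Vega = S * exp(-qT) * phi(d1) * sqrt(T) = 1.0600 * 1.0000000000 * 0.3400552615 * 1.2247448714 = 0.441470

Answer: Vega = 0.441470


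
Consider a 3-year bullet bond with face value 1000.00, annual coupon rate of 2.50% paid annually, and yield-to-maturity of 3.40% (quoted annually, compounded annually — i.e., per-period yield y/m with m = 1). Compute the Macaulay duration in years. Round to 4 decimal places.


Coupon per period c = face * coupon_rate / m = 25.000000
Periods per year m = 1; per-period yield y/m = 0.034000
Number of cashflows N = 3
Cashflows (t years, CF_t, discount factor 1/(1+y/m)^(m*t), PV):
  t = 1.0000: CF_t = 25.000000, DF = 0.967118, PV = 24.177950
  t = 2.0000: CF_t = 25.000000, DF = 0.935317, PV = 23.382930
  t = 3.0000: CF_t = 1025.000000, DF = 0.904562, PV = 927.176145
Price P = sum_t PV_t = 974.737024
Macaulay numerator sum_t t * PV_t:
  t * PV_t at t = 1.0000: 24.177950
  t * PV_t at t = 2.0000: 46.765860
  t * PV_t at t = 3.0000: 2781.528434
Macaulay duration D = (sum_t t * PV_t) / P = 2852.472244 / 974.737024 = 2.926402

Answer: Macaulay duration = 2.9264 years


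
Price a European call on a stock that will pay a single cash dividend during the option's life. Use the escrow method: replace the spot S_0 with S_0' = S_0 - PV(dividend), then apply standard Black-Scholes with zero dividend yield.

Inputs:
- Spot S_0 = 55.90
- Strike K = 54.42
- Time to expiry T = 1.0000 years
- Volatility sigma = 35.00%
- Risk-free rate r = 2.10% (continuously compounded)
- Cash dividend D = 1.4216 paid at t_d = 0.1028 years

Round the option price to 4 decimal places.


Answer: Price = 8.0968

Derivation:
PV(D) = D * exp(-r * t_d) = 1.4216 * 0.99784353 = 1.41853436
S_0' = S_0 - PV(D) = 55.9000 - 1.41853436 = 54.48146564
d1 = (ln(S_0'/K) + (r + sigma^2/2)*T) / (sigma*sqrt(T)) = 0.23822523
d2 = d1 - sigma*sqrt(T) = -0.11177477
exp(-rT) = 0.97921896
N(d1) = 0.59414680; N(d2) = 0.45550100
C = S_0' * N(d1) - K * exp(-rT) * N(d2) = 54.48146564 * 0.59414680 - 54.4200 * 0.97921896 * 0.45550100 = 8.0968


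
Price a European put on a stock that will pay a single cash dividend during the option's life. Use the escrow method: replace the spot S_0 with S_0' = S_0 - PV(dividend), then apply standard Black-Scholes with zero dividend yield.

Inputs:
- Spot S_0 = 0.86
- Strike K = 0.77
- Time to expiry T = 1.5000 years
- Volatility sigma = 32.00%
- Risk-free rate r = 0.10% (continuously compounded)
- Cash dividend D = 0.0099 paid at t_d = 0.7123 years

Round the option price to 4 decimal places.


Answer: Price = 0.0892

Derivation:
PV(D) = D * exp(-r * t_d) = 0.0099 * 0.99928795 = 0.00989295
S_0' = S_0 - PV(D) = 0.8600 - 0.00989295 = 0.85010705
d1 = (ln(S_0'/K) + (r + sigma^2/2)*T) / (sigma*sqrt(T)) = 0.45231810
d2 = d1 - sigma*sqrt(T) = 0.06039974
exp(-rT) = 0.99850112
N(-d1) = 0.32551992; N(-d2) = 0.47591863
P = K * exp(-rT) * N(-d2) - S_0' * N(-d1) = 0.7700 * 0.99850112 * 0.47591863 - 0.85010705 * 0.32551992 = 0.0892


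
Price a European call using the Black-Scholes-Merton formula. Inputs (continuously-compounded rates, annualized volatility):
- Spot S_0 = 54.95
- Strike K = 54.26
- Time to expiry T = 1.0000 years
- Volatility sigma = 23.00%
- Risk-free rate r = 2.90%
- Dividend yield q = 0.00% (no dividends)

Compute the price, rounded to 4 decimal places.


Answer: Price = 6.1290

Derivation:
d1 = (ln(S/K) + (r - q + 0.5*sigma^2) * T) / (sigma * sqrt(T)) = 0.29602771
d2 = d1 - sigma * sqrt(T) = 0.06602771
exp(-rT) = 0.97141646; exp(-qT) = 1.00000000
C = S_0 * exp(-qT) * N(d1) - K * exp(-rT) * N(d2)
N(d1) = 0.61639554; N(d2) = 0.52632212
C = 54.9500 * 1.00000000 * 0.61639554 - 54.2600 * 0.97141646 * 0.52632212 = 6.1290


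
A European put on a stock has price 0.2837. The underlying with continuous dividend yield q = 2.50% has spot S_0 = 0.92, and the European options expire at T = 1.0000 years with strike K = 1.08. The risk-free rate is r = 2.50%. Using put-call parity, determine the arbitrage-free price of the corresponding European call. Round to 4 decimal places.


Answer: Call price = 0.1277

Derivation:
Put-call parity: C - P = S_0 * exp(-qT) - K * exp(-rT).
S_0 * exp(-qT) = 0.9200 * 0.97530991 = 0.89728512
K * exp(-rT) = 1.0800 * 0.97530991 = 1.05333470
C = P + S*exp(-qT) - K*exp(-rT)
C = 0.2837 + 0.89728512 - 1.05333470 = 0.1277


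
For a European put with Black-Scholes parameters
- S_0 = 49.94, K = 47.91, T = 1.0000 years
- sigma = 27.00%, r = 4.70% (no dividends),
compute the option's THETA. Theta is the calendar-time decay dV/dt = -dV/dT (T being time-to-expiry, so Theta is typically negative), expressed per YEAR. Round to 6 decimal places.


d1 = 0.4627704961; d2 = 0.1927704961
phi(d1) = 0.3584318268; exp(-qT) = 1.0000000000; exp(-rT) = 0.9540873976
Theta = -S*exp(-qT)*phi(d1)*sigma/(2*sqrt(T)) + r*K*exp(-rT)*N(-d2) - q*S*exp(-qT)*N(-d1)
N(-d1) = 0.3217644407; N(-d2) = 0.4235693554; sqrt(T) = 1.0000000000
Term 1 = -49.9400 * 1.0000000000 * 0.3584318268 * 0.2700 / (2 * 1.0000000000) = -2.4165115331
Term 2 = 0.0470 * 47.9100 * 0.9540873976 * 0.4235693554 = 0.9099902103
Term 3 = 0 (no dividend yield, q = 0)
Theta = -2.4165115331 + (0.9099902103) + (0.0000000000) = -1.506521

Answer: Theta = -1.506521


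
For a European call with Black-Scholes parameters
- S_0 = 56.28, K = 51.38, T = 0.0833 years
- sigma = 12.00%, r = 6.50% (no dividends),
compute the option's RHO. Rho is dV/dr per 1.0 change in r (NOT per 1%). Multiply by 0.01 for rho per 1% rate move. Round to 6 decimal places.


d1 = 2.8037262784; d2 = 2.7690921911
phi(d1) = 0.0078332400; exp(-qT) = 1.0000000000; exp(-rT) = 0.9946001320
N(d2) = 0.9971893637
Rho = K*T*exp(-rT)*N(d2) = 51.3800 * 0.0833 * 0.9946001320 * 0.9971893637 = 4.244878

Answer: Rho = 4.244878


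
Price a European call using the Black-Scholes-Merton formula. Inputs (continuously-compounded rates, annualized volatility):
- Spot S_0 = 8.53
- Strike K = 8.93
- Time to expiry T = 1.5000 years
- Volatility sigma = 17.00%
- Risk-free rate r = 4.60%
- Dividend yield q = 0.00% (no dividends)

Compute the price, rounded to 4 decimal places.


Answer: Price = 0.8012

Derivation:
d1 = (ln(S/K) + (r - q + 0.5*sigma^2) * T) / (sigma * sqrt(T)) = 0.21540124
d2 = d1 - sigma * sqrt(T) = 0.00719462
exp(-rT) = 0.93332668; exp(-qT) = 1.00000000
C = S_0 * exp(-qT) * N(d1) - K * exp(-rT) * N(d2)
N(d1) = 0.58527275; N(d2) = 0.50287021
C = 8.5300 * 1.00000000 * 0.58527275 - 8.9300 * 0.93332668 * 0.50287021 = 0.8012


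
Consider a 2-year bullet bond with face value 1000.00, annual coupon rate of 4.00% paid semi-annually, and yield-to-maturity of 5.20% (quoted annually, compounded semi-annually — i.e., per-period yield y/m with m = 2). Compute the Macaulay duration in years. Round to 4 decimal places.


Coupon per period c = face * coupon_rate / m = 20.000000
Periods per year m = 2; per-period yield y/m = 0.026000
Number of cashflows N = 4
Cashflows (t years, CF_t, discount factor 1/(1+y/m)^(m*t), PV):
  t = 0.5000: CF_t = 20.000000, DF = 0.974659, PV = 19.493177
  t = 1.0000: CF_t = 20.000000, DF = 0.949960, PV = 18.999198
  t = 1.5000: CF_t = 20.000000, DF = 0.925887, PV = 18.517737
  t = 2.0000: CF_t = 1020.000000, DF = 0.902424, PV = 920.472310
Price P = sum_t PV_t = 977.482423
Macaulay numerator sum_t t * PV_t:
  t * PV_t at t = 0.5000: 9.746589
  t * PV_t at t = 1.0000: 18.999198
  t * PV_t at t = 1.5000: 27.776606
  t * PV_t at t = 2.0000: 1840.944621
Macaulay duration D = (sum_t t * PV_t) / P = 1897.467014 / 977.482423 = 1.941178

Answer: Macaulay duration = 1.9412 years
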